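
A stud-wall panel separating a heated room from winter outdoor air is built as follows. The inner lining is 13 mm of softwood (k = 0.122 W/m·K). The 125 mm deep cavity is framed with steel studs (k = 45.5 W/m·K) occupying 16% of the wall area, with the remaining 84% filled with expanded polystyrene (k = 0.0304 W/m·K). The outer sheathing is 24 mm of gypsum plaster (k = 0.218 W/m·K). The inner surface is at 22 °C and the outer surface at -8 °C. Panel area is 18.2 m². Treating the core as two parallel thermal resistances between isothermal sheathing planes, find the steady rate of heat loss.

Q ≈ 2340 W

Sheathing layers in series; stud and cavity paths in parallel between them.
R_inner = 0.013/(0.122×18.2) = 0.005855 K/W
R_stud  = 0.125/(45.5×0.16×18.2) = 9.434×10^-4 K/W
R_cav   = 0.125/(0.0304×0.84×18.2) = 0.269 K/W
1/R_core = 1/R_stud + 1/R_cav → R_core = 9.401×10^-4 K/W
R_outer = 0.024/(0.218×18.2) = 0.006049 K/W
R_total = 0.01284 K/W
Q = ΔT/R_total = 30/0.01284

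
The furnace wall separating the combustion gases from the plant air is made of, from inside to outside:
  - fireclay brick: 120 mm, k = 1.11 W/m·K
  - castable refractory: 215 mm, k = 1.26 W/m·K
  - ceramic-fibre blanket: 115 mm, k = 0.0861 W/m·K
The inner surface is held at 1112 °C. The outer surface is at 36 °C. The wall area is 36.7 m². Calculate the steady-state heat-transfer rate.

Thermal resistances in series:
R_fireclay brick = L/(kA) = 0.12/(1.11×36.7) = 0.002946 K/W
R_castable refractory = L/(kA) = 0.215/(1.26×36.7) = 0.004649 K/W
R_ceramic-fibre blanket = L/(kA) = 0.115/(0.0861×36.7) = 0.03639 K/W
R_total = 0.04399 K/W
Q = ΔT / R_total = 1076 / 0.04399

Q ≈ 24500 W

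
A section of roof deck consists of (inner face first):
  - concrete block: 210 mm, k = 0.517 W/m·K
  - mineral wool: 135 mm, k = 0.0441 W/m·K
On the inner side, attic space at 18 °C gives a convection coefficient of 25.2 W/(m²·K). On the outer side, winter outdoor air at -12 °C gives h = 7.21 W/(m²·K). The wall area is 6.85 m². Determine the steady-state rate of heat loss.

Q ≈ 56.4 W

Model the wall as resistances in series:
R_inner film = 1/(h_i·A) = 1/(25.2×6.85) = 0.005793 K/W
R_concrete block = L/(kA) = 0.21/(0.517×6.85) = 0.0593 K/W
R_mineral wool = L/(kA) = 0.135/(0.0441×6.85) = 0.4469 K/W
R_outer film = 1/(h_o·A) = 1/(7.21×6.85) = 0.02025 K/W
R_total = 0.5322 K/W
Q = ΔT / R_total = 30 / 0.5322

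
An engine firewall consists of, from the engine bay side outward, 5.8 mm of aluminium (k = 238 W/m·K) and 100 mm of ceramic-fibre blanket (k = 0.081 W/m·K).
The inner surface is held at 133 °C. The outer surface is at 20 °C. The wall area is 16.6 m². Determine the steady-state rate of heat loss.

Model the wall as resistances in series:
R_aluminium = L/(kA) = 0.0058/(238×16.6) = 1.468×10^-6 K/W
R_ceramic-fibre blanket = L/(kA) = 0.1/(0.081×16.6) = 0.07437 K/W
R_total = 0.07437 K/W
Q = ΔT / R_total = 113 / 0.07437

Q ≈ 1520 W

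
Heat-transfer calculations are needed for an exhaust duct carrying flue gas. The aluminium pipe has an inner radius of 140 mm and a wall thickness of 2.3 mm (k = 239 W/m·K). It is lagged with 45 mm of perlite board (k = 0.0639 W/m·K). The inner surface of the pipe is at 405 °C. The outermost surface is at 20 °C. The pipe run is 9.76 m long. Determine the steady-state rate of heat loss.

Radial resistances (cylindrical: R_cond = ln(r_o/r_i)/(2πkL), R_conv = 1/(h·2πrL)):
R_aluminium pipe wall = ln(142.3/140)/(2π×239×9.76) = 1.112×10^-6 K/W
R_perlite board = ln(187.3/142.3)/(2π×0.0639×9.76) = 0.07012 K/W
R_total = 0.07012 K/W
Q = ΔT/R_total = 385/0.07012

Q ≈ 5490 W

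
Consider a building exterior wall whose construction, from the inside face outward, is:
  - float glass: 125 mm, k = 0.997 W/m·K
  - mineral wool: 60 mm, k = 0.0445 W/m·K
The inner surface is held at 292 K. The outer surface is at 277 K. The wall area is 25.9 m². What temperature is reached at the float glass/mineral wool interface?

Using the resistance-network approach (series):
R_float glass = L/(kA) = 0.125/(0.997×25.9) = 0.004841 K/W
R_mineral wool = L/(kA) = 0.06/(0.0445×25.9) = 0.05206 K/W
R_total = 0.0569 K/W;  Q = ΔT/R_total = 15/0.0569 = 263.6 W
T_interface = T_inner − Q·ΣR(inner→interface) = 292 − 264×0.004841

T ≈ 291 K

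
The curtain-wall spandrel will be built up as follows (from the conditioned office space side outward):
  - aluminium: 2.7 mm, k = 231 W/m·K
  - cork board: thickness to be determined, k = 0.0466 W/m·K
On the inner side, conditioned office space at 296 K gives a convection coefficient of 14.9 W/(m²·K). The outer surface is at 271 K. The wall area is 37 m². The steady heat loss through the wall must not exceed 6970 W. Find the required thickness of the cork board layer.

L ≈ 3.06 mm

Series thermal resistances:
R_inner film = 1/(h_i·A) = 1/(14.9×37) = 0.001814 K/W
R_aluminium = L/(kA) = 0.0027/(231×37) = 3.159×10^-7 K/W
Sum of the known resistances R_other = 0.001814 K/W
Required total resistance R_tot = ΔT/Q_allow = 25/6970 = 0.003587 K/W
R_cork board = R_tot − R_other = 0.001773 K/W
L = R·k·A = 0.001773×0.0466×37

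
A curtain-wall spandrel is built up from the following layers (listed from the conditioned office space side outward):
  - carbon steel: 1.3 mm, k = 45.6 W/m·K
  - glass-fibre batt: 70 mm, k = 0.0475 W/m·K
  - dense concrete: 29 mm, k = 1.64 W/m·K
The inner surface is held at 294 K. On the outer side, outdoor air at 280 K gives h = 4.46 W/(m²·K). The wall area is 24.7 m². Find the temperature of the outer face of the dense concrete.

T ≈ 282 K

Series thermal resistances:
R_carbon steel = L/(kA) = 0.0013/(45.6×24.7) = 1.154×10^-6 K/W
R_glass-fibre batt = L/(kA) = 0.07/(0.0475×24.7) = 0.05966 K/W
R_dense concrete = L/(kA) = 0.029/(1.64×24.7) = 7.159×10^-4 K/W
R_outer film = 1/(h_o·A) = 1/(4.46×24.7) = 0.009078 K/W
R_total = 0.06946 K/W;  Q = ΔT/R_total = 14/0.06946 = 201.6 W
T_interface = T_inner − Q·ΣR(inner→interface) = 294 − 202×0.06038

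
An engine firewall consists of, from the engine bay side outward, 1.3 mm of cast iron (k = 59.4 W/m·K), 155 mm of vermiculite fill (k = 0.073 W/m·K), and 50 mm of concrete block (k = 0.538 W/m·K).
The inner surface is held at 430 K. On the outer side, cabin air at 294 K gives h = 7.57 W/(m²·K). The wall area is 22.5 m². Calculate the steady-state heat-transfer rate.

Model the wall as resistances in series:
R_cast iron = L/(kA) = 0.0013/(59.4×22.5) = 9.727×10^-7 K/W
R_vermiculite fill = L/(kA) = 0.155/(0.073×22.5) = 0.09437 K/W
R_concrete block = L/(kA) = 0.05/(0.538×22.5) = 0.004131 K/W
R_outer film = 1/(h_o·A) = 1/(7.57×22.5) = 0.005871 K/W
R_total = 0.1044 K/W
Q = ΔT / R_total = 136 / 0.1044

Q ≈ 1300 W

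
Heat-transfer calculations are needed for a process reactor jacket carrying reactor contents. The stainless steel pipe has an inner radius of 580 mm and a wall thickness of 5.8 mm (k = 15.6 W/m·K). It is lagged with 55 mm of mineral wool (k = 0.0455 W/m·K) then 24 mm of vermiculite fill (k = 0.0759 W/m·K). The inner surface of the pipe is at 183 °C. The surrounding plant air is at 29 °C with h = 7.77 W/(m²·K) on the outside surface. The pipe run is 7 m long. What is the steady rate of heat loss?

Cylindrical conduction, so R = ln(r₂/r₁)/(2πkL) per layer, in series:
R_stainless steel pipe wall = ln(585.8/580)/(2π×15.6×7) = 1.45×10^-5 K/W
R_mineral wool = ln(640.8/585.8)/(2π×0.0455×7) = 0.04484 K/W
R_vermiculite fill = ln(664.8/640.8)/(2π×0.0759×7) = 0.01101 K/W
R_outer film = 1/(h_o·2πr_oL) = 1/(7.77×2π×0.6648×7) = 0.004402 K/W
R_total = 0.06027 K/W
Q = ΔT/R_total = 154/0.06027

Q ≈ 2560 W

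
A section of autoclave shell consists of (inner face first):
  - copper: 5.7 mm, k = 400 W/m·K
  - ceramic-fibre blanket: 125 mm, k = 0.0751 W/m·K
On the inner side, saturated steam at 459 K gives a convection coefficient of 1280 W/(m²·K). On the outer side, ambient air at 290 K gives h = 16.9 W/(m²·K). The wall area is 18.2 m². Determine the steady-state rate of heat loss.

Thermal resistances in series:
R_inner film = 1/(h_i·A) = 1/(1280×18.2) = 4.293×10^-5 K/W
R_copper = L/(kA) = 0.0057/(400×18.2) = 7.83×10^-7 K/W
R_ceramic-fibre blanket = L/(kA) = 0.125/(0.0751×18.2) = 0.09145 K/W
R_outer film = 1/(h_o·A) = 1/(16.9×18.2) = 0.003251 K/W
R_total = 0.09475 K/W
Q = ΔT / R_total = 169 / 0.09475

Q ≈ 1780 W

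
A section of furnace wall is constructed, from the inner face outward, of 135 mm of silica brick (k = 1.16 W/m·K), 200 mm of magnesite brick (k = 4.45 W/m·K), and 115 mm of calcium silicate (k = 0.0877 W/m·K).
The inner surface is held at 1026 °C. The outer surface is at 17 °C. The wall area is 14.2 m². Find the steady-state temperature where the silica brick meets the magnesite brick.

T ≈ 946 °C

Series thermal resistances:
R_silica brick = L/(kA) = 0.135/(1.16×14.2) = 0.008196 K/W
R_magnesite brick = L/(kA) = 0.2/(4.45×14.2) = 0.003165 K/W
R_calcium silicate = L/(kA) = 0.115/(0.0877×14.2) = 0.09234 K/W
R_total = 0.1037 K/W;  Q = ΔT/R_total = 1009/0.1037 = 9730 W
T_interface = T_inner − Q·ΣR(inner→interface) = 1026 − 9730×0.008196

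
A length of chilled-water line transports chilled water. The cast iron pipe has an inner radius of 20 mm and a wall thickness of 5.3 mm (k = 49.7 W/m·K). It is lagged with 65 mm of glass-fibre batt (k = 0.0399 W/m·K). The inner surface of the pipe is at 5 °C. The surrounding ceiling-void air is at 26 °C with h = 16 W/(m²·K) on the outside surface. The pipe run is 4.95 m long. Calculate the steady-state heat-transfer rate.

Treating each annulus and film as a series resistance:
R_cast iron pipe wall = ln(25.3/20)/(2π×49.7×4.95) = 1.521×10^-4 K/W
R_glass-fibre batt = ln(90.3/25.3)/(2π×0.0399×4.95) = 1.025 K/W
R_outer film = 1/(h_o·2πr_oL) = 1/(16×2π×0.0903×4.95) = 0.02225 K/W
R_total = 1.048 K/W
Q = ΔT/R_total = 21/1.048

Q ≈ 20 W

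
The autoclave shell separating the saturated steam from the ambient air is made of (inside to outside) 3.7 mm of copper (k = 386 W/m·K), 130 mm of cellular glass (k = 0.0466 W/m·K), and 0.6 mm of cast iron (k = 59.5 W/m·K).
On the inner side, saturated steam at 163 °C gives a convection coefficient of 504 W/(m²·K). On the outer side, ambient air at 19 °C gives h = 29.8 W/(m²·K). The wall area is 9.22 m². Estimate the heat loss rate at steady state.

Thermal resistances in series:
R_inner film = 1/(h_i·A) = 1/(504×9.22) = 2.152×10^-4 K/W
R_copper = L/(kA) = 0.0037/(386×9.22) = 1.04×10^-6 K/W
R_cellular glass = L/(kA) = 0.13/(0.0466×9.22) = 0.3026 K/W
R_cast iron = L/(kA) = 0.0006/(59.5×9.22) = 1.094×10^-6 K/W
R_outer film = 1/(h_o·A) = 1/(29.8×9.22) = 0.00364 K/W
R_total = 0.3064 K/W
Q = ΔT / R_total = 144 / 0.3064

Q ≈ 470 W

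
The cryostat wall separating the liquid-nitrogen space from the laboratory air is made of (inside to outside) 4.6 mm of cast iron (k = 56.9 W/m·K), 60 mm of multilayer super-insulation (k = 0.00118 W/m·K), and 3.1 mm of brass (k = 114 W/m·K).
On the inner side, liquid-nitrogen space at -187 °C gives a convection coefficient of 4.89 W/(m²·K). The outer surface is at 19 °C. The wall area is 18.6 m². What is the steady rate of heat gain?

Q ≈ 75.1 W

Model the wall as resistances in series:
R_inner film = 1/(h_i·A) = 1/(4.89×18.6) = 0.01099 K/W
R_cast iron = L/(kA) = 0.0046/(56.9×18.6) = 4.346×10^-6 K/W
R_multilayer super-insulation = L/(kA) = 0.06/(0.00118×18.6) = 2.734 K/W
R_brass = L/(kA) = 0.0031/(114×18.6) = 1.462×10^-6 K/W
R_total = 2.745 K/W
Q = ΔT / R_total = 206 / 2.745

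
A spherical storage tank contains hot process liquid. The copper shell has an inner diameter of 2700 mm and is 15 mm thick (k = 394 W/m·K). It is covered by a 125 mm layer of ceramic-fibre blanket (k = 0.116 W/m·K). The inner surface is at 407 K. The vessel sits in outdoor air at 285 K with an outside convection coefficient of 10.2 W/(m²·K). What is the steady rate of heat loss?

Q ≈ 2670 W

Each spherical layer contributes R = (1/r_i − 1/r_o)/(4πk):
R_copper shell = (1/1.35 − 1/1.365)/(4π×394) = 1.644×10^-6 K/W
R_ceramic-fibre blanket = (1/1.365 − 1/1.49)/(4π×0.116) = 0.04216 K/W
R_outer film = 1/(h·4πr_o²) = 1/(10.2×4π×1.49²) = 0.003514 K/W
R_total = 0.04568 K/W
Q = ΔT/R_total = 122/0.04568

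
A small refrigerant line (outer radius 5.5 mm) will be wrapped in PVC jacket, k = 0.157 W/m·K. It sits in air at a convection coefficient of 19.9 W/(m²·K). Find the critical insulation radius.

For a cylinder r_cr = k/h = 0.157/19.9
r_cr = 7.89 mm; since the bare radius (5.5 mm) is below r_cr, adding a thin layer of insulation will *increase* heat loss.

r_cr ≈ 7.89 mm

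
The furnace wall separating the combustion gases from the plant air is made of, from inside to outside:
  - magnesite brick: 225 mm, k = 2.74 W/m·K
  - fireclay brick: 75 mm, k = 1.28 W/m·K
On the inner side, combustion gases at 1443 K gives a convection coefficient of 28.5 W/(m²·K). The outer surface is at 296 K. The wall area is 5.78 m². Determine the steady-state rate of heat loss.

Model the wall as resistances in series:
R_inner film = 1/(h_i·A) = 1/(28.5×5.78) = 0.006071 K/W
R_magnesite brick = L/(kA) = 0.225/(2.74×5.78) = 0.01421 K/W
R_fireclay brick = L/(kA) = 0.075/(1.28×5.78) = 0.01014 K/W
R_total = 0.03041 K/W
Q = ΔT / R_total = 1147 / 0.03041

Q ≈ 37700 W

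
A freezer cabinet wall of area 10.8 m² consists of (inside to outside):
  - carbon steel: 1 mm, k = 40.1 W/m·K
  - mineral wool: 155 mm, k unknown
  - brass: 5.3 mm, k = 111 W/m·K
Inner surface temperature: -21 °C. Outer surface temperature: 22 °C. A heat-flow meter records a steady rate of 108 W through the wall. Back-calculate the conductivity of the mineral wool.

k ≈ 0.036 W/(m·K)

Series thermal resistances:
R_carbon steel = L/(kA) = 0.001/(40.1×10.8) = 2.309×10^-6 K/W
R_brass = L/(kA) = 0.0053/(111×10.8) = 4.421×10^-6 K/W
Sum of known resistances R_other = 6.73×10^-6 K/W
Total R = ΔT/Q = 43/108 = 0.3981 K/W
R_mineral wool = R_total − R_other = 0.3981 K/W
k = L/(R·A) = 0.155/(0.3981×10.8)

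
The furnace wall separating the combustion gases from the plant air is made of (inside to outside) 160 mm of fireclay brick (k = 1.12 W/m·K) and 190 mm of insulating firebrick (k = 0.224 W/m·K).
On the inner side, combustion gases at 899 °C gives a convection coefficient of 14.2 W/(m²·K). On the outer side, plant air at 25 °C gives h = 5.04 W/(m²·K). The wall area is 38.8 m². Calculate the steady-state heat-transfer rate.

Q ≈ 26900 W

Using the resistance-network approach (series):
R_inner film = 1/(h_i·A) = 1/(14.2×38.8) = 0.001815 K/W
R_fireclay brick = L/(kA) = 0.16/(1.12×38.8) = 0.003682 K/W
R_insulating firebrick = L/(kA) = 0.19/(0.224×38.8) = 0.02186 K/W
R_outer film = 1/(h_o·A) = 1/(5.04×38.8) = 0.005114 K/W
R_total = 0.03247 K/W
Q = ΔT / R_total = 874 / 0.03247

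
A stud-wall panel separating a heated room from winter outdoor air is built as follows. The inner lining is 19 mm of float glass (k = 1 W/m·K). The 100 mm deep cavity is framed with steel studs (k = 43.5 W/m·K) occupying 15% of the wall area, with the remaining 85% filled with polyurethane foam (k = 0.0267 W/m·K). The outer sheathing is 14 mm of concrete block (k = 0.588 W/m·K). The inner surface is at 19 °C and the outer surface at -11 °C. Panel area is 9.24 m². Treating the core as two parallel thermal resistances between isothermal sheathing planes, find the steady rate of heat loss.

Q ≈ 4770 W

Sheathing layers in series; stud and cavity paths in parallel between them.
R_inner = 0.019/(1×9.24) = 0.002056 K/W
R_stud  = 0.1/(43.5×0.15×9.24) = 0.001659 K/W
R_cav   = 0.1/(0.0267×0.85×9.24) = 0.4769 K/W
1/R_core = 1/R_stud + 1/R_cav → R_core = 0.001653 K/W
R_outer = 0.014/(0.588×9.24) = 0.002577 K/W
R_total = 0.006286 K/W
Q = ΔT/R_total = 30/0.006286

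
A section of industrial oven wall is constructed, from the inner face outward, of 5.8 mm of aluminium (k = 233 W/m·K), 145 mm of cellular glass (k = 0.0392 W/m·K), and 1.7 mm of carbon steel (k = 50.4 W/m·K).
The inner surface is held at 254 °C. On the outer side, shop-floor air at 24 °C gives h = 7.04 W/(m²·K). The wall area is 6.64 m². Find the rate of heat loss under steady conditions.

Treating each layer as a thermal resistance in series:
R_aluminium = L/(kA) = 0.0058/(233×6.64) = 3.749×10^-6 K/W
R_cellular glass = L/(kA) = 0.145/(0.0392×6.64) = 0.5571 K/W
R_carbon steel = L/(kA) = 0.0017/(50.4×6.64) = 5.08×10^-6 K/W
R_outer film = 1/(h_o·A) = 1/(7.04×6.64) = 0.02139 K/W
R_total = 0.5785 K/W
Q = ΔT / R_total = 230 / 0.5785

Q ≈ 398 W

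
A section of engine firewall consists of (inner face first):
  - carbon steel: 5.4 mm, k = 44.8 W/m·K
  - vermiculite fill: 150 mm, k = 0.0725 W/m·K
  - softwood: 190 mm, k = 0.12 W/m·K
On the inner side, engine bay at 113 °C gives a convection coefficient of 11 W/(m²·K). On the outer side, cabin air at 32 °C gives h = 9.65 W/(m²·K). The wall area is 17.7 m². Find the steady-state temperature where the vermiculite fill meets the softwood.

Treating each layer as a thermal resistance in series:
R_inner film = 1/(h_i·A) = 1/(11×17.7) = 0.005136 K/W
R_carbon steel = L/(kA) = 0.0054/(44.8×17.7) = 6.81×10^-6 K/W
R_vermiculite fill = L/(kA) = 0.15/(0.0725×17.7) = 0.1169 K/W
R_softwood = L/(kA) = 0.19/(0.12×17.7) = 0.08945 K/W
R_outer film = 1/(h_o·A) = 1/(9.65×17.7) = 0.005855 K/W
R_total = 0.2173 K/W;  Q = ΔT/R_total = 81/0.2173 = 372.7 W
T_interface = T_inner − Q·ΣR(inner→interface) = 113 − 373×0.122

T ≈ 67.5 °C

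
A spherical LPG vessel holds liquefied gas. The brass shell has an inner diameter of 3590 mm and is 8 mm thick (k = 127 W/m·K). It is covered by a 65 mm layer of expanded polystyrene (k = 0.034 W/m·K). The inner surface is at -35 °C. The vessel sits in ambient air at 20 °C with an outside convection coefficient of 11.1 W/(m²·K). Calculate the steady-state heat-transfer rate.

Q ≈ 1160 W

Spherical conduction: R = (1/r_in − 1/r_out)/(4πk) per layer; series-sum.
R_brass shell = (1/1.795 − 1/1.803)/(4π×127) = 1.549×10^-6 K/W
R_expanded polystyrene = (1/1.803 − 1/1.868)/(4π×0.034) = 0.04517 K/W
R_outer film = 1/(h·4πr_o²) = 1/(11.1×4π×1.868²) = 0.002055 K/W
R_total = 0.04723 K/W
Q = ΔT/R_total = 55/0.04723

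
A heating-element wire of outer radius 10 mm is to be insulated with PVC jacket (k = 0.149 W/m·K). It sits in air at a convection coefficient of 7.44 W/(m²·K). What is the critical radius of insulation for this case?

For a cylinder r_cr = k/h = 0.149/7.44
r_cr = 20 mm; since the bare radius (10 mm) is below r_cr, adding a thin layer of insulation will *increase* heat loss.

r_cr ≈ 20 mm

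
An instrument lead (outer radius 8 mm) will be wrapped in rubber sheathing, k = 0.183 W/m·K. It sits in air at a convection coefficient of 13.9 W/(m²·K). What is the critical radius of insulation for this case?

For a cylinder r_cr = k/h = 0.183/13.9
r_cr = 13.2 mm; since the bare radius (8 mm) is below r_cr, adding a thin layer of insulation will *increase* heat loss.

r_cr ≈ 13.2 mm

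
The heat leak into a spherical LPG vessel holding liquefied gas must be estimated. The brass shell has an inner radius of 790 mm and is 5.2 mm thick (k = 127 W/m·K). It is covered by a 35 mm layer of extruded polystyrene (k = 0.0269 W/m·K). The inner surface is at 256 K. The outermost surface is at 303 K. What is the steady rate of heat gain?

Radial (spherical) resistances in series:
R_brass shell = (1/0.79 − 1/0.7952)/(4π×127) = 5.187×10^-6 K/W
R_extruded polystyrene = (1/0.7952 − 1/0.8302)/(4π×0.0269) = 0.1568 K/W
R_total = 0.1568 K/W
Q = ΔT/R_total = 47/0.1568

Q ≈ 300 W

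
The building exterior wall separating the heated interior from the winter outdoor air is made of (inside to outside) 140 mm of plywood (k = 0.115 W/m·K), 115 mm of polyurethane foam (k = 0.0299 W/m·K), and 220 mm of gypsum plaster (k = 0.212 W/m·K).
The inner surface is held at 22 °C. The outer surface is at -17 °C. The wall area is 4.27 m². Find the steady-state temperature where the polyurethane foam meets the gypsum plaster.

T ≈ -10.4 °C

Model the wall as resistances in series:
R_plywood = L/(kA) = 0.14/(0.115×4.27) = 0.2851 K/W
R_polyurethane foam = L/(kA) = 0.115/(0.0299×4.27) = 0.9007 K/W
R_gypsum plaster = L/(kA) = 0.22/(0.212×4.27) = 0.243 K/W
R_total = 1.429 K/W;  Q = ΔT/R_total = 39/1.429 = 27.29 W
T_interface = T_inner − Q·ΣR(inner→interface) = 22 − 27.3×1.186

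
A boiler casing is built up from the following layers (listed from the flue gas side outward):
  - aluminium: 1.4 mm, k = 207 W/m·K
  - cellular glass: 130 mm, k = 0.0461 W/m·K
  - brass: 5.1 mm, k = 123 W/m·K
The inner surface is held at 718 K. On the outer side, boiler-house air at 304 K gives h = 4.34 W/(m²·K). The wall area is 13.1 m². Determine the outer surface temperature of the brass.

Using the resistance-network approach (series):
R_aluminium = L/(kA) = 0.0014/(207×13.1) = 5.163×10^-7 K/W
R_cellular glass = L/(kA) = 0.13/(0.0461×13.1) = 0.2153 K/W
R_brass = L/(kA) = 0.0051/(123×13.1) = 3.165×10^-6 K/W
R_outer film = 1/(h_o·A) = 1/(4.34×13.1) = 0.01759 K/W
R_total = 0.2329 K/W;  Q = ΔT/R_total = 414/0.2329 = 1778 W
T_interface = T_inner − Q·ΣR(inner→interface) = 718 − 1780×0.2153

T ≈ 335 K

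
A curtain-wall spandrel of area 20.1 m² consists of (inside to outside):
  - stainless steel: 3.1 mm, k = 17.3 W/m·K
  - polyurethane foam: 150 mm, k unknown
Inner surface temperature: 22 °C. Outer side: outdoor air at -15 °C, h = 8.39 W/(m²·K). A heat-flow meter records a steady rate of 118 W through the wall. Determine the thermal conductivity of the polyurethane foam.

Treating each layer as a thermal resistance in series:
R_stainless steel = L/(kA) = 0.0031/(17.3×20.1) = 8.915×10^-6 K/W
R_outer film = 1/(h_o·A) = 1/(8.39×20.1) = 0.00593 K/W
Sum of known resistances R_other = 0.005939 K/W
Total R = ΔT/Q = 37/118 = 0.3136 K/W
R_polyurethane foam = R_total − R_other = 0.3076 K/W
k = L/(R·A) = 0.15/(0.3076×20.1)

k ≈ 0.0243 W/(m·K)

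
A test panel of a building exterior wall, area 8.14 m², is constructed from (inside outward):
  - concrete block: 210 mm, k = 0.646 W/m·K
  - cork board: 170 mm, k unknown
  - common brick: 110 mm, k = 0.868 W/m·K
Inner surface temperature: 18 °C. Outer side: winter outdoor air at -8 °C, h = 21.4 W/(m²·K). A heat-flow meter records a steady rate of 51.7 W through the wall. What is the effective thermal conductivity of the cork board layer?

Thermal resistances in series:
R_concrete block = L/(kA) = 0.21/(0.646×8.14) = 0.03994 K/W
R_common brick = L/(kA) = 0.11/(0.868×8.14) = 0.01557 K/W
R_outer film = 1/(h_o·A) = 1/(21.4×8.14) = 0.005741 K/W
Sum of known resistances R_other = 0.06125 K/W
Total R = ΔT/Q = 26/51.7 = 0.5029 K/W
R_cork board = R_total − R_other = 0.4417 K/W
k = L/(R·A) = 0.17/(0.4417×8.14)

k ≈ 0.0473 W/(m·K)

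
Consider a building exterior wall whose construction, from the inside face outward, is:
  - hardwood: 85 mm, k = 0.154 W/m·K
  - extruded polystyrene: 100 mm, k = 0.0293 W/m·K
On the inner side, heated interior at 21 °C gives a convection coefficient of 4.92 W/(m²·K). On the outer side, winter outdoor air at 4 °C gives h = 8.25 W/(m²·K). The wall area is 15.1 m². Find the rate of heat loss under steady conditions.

Model the wall as resistances in series:
R_inner film = 1/(h_i·A) = 1/(4.92×15.1) = 0.01346 K/W
R_hardwood = L/(kA) = 0.085/(0.154×15.1) = 0.03655 K/W
R_extruded polystyrene = L/(kA) = 0.1/(0.0293×15.1) = 0.226 K/W
R_outer film = 1/(h_o·A) = 1/(8.25×15.1) = 0.008027 K/W
R_total = 0.2841 K/W
Q = ΔT / R_total = 17 / 0.2841

Q ≈ 59.8 W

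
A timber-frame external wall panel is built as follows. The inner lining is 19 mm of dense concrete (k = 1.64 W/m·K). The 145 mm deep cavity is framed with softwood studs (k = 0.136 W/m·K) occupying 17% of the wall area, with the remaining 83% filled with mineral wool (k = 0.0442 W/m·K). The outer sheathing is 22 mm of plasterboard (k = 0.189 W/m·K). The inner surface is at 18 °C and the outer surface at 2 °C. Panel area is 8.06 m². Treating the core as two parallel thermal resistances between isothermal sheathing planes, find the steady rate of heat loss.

Q ≈ 50.5 W

Sheathing layers in series; stud and cavity paths in parallel between them.
R_inner = 0.019/(1.64×8.06) = 0.001437 K/W
R_stud  = 0.145/(0.136×0.17×8.06) = 0.7781 K/W
R_cav   = 0.145/(0.0442×0.83×8.06) = 0.4904 K/W
1/R_core = 1/R_stud + 1/R_cav → R_core = 0.3008 K/W
R_outer = 0.022/(0.189×8.06) = 0.01444 K/W
R_total = 0.3167 K/W
Q = ΔT/R_total = 16/0.3167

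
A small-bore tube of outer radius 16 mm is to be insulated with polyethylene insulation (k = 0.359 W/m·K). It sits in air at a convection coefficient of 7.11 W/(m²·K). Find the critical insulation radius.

For a cylinder r_cr = k/h = 0.359/7.11
r_cr = 50.5 mm; since the bare radius (16 mm) is below r_cr, adding a thin layer of insulation will *increase* heat loss.

r_cr ≈ 50.5 mm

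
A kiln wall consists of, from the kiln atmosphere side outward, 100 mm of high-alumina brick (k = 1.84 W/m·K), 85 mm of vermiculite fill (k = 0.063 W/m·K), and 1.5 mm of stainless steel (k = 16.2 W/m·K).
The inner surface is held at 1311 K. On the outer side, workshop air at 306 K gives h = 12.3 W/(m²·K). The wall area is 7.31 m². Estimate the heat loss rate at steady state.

Series thermal resistances:
R_high-alumina brick = L/(kA) = 0.1/(1.84×7.31) = 0.007435 K/W
R_vermiculite fill = L/(kA) = 0.085/(0.063×7.31) = 0.1846 K/W
R_stainless steel = L/(kA) = 0.0015/(16.2×7.31) = 1.267×10^-5 K/W
R_outer film = 1/(h_o·A) = 1/(12.3×7.31) = 0.01112 K/W
R_total = 0.2031 K/W
Q = ΔT / R_total = 1005 / 0.2031

Q ≈ 4950 W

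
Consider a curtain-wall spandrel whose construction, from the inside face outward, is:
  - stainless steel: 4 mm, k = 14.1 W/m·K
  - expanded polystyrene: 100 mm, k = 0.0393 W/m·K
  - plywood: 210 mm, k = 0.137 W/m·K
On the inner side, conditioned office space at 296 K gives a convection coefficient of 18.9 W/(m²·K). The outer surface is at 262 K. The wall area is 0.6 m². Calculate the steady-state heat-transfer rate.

Q ≈ 4.94 W

Thermal resistances in series:
R_inner film = 1/(h_i·A) = 1/(18.9×0.6) = 0.08818 K/W
R_stainless steel = L/(kA) = 0.004/(14.1×0.6) = 4.728×10^-4 K/W
R_expanded polystyrene = L/(kA) = 0.1/(0.0393×0.6) = 4.241 K/W
R_plywood = L/(kA) = 0.21/(0.137×0.6) = 2.555 K/W
R_total = 6.884 K/W
Q = ΔT / R_total = 34 / 6.884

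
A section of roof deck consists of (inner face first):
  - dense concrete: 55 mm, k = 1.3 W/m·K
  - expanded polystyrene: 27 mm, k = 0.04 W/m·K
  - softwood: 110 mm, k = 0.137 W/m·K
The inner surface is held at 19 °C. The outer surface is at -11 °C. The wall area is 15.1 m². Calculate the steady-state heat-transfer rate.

Treating each layer as a thermal resistance in series:
R_dense concrete = L/(kA) = 0.055/(1.3×15.1) = 0.002802 K/W
R_expanded polystyrene = L/(kA) = 0.027/(0.04×15.1) = 0.0447 K/W
R_softwood = L/(kA) = 0.11/(0.137×15.1) = 0.05317 K/W
R_total = 0.1007 K/W
Q = ΔT / R_total = 30 / 0.1007

Q ≈ 298 W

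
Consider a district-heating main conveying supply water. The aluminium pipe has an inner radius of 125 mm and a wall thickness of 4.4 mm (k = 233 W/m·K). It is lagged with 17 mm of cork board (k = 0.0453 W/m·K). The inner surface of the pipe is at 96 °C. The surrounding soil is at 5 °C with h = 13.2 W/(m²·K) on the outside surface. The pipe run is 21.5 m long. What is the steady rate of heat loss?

Q ≈ 3790 W

Treating each annulus and film as a series resistance:
R_aluminium pipe wall = ln(129.4/125)/(2π×233×21.5) = 1.099×10^-6 K/W
R_cork board = ln(146.4/129.4)/(2π×0.0453×21.5) = 0.02017 K/W
R_outer film = 1/(h_o·2πr_oL) = 1/(13.2×2π×0.1464×21.5) = 0.003831 K/W
R_total = 0.024 K/W
Q = ΔT/R_total = 91/0.024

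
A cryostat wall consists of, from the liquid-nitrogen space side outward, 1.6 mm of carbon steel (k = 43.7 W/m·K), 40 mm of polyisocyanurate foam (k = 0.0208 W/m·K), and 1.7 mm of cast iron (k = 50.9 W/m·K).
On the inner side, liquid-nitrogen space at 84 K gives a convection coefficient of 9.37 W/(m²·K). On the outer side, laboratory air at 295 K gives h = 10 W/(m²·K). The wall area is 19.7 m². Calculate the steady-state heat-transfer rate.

Model the wall as resistances in series:
R_inner film = 1/(h_i·A) = 1/(9.37×19.7) = 0.005417 K/W
R_carbon steel = L/(kA) = 0.0016/(43.7×19.7) = 1.859×10^-6 K/W
R_polyisocyanurate foam = L/(kA) = 0.04/(0.0208×19.7) = 0.09762 K/W
R_cast iron = L/(kA) = 0.0017/(50.9×19.7) = 1.695×10^-6 K/W
R_outer film = 1/(h_o·A) = 1/(10×19.7) = 0.005076 K/W
R_total = 0.1081 K/W
Q = ΔT / R_total = 211 / 0.1081

Q ≈ 1950 W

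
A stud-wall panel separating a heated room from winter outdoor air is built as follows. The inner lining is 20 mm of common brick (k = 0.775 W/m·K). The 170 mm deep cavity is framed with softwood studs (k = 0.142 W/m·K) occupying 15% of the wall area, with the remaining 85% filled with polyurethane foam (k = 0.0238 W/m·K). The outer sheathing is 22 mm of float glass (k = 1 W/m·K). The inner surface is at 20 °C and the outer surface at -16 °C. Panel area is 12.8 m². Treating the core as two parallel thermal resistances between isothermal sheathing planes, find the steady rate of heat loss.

Q ≈ 111 W

Sheathing layers in series; stud and cavity paths in parallel between them.
R_inner = 0.02/(0.775×12.8) = 0.002016 K/W
R_stud  = 0.17/(0.142×0.15×12.8) = 0.6235 K/W
R_cav   = 0.17/(0.0238×0.85×12.8) = 0.6565 K/W
1/R_core = 1/R_stud + 1/R_cav → R_core = 0.3198 K/W
R_outer = 0.022/(1×12.8) = 0.001719 K/W
R_total = 0.3235 K/W
Q = ΔT/R_total = 36/0.3235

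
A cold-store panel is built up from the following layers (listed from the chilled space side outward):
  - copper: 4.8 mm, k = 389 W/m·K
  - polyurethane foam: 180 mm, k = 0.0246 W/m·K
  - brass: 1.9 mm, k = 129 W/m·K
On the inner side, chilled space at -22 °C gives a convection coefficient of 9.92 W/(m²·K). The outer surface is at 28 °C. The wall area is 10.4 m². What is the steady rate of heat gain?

Q ≈ 70.1 W

Using the resistance-network approach (series):
R_inner film = 1/(h_i·A) = 1/(9.92×10.4) = 0.009693 K/W
R_copper = L/(kA) = 0.0048/(389×10.4) = 1.186×10^-6 K/W
R_polyurethane foam = L/(kA) = 0.18/(0.0246×10.4) = 0.7036 K/W
R_brass = L/(kA) = 0.0019/(129×10.4) = 1.416×10^-6 K/W
R_total = 0.7133 K/W
Q = ΔT / R_total = 50 / 0.7133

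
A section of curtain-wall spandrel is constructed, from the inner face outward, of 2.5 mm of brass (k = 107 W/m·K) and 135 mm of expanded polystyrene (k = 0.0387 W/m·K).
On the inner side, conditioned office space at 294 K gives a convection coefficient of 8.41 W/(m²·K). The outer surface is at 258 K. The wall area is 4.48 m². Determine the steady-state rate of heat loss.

Treating each layer as a thermal resistance in series:
R_inner film = 1/(h_i·A) = 1/(8.41×4.48) = 0.02654 K/W
R_brass = L/(kA) = 0.0025/(107×4.48) = 5.215×10^-6 K/W
R_expanded polystyrene = L/(kA) = 0.135/(0.0387×4.48) = 0.7787 K/W
R_total = 0.8052 K/W
Q = ΔT / R_total = 36 / 0.8052

Q ≈ 44.7 W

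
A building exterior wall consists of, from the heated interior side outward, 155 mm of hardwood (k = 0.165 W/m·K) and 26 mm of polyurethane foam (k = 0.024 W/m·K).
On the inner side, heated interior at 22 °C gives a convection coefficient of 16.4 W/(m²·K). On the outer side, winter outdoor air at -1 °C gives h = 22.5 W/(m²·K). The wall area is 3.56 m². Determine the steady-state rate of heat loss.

Q ≈ 38.5 W

Model the wall as resistances in series:
R_inner film = 1/(h_i·A) = 1/(16.4×3.56) = 0.01713 K/W
R_hardwood = L/(kA) = 0.155/(0.165×3.56) = 0.2639 K/W
R_polyurethane foam = L/(kA) = 0.026/(0.024×3.56) = 0.3043 K/W
R_outer film = 1/(h_o·A) = 1/(22.5×3.56) = 0.01248 K/W
R_total = 0.5978 K/W
Q = ΔT / R_total = 23 / 0.5978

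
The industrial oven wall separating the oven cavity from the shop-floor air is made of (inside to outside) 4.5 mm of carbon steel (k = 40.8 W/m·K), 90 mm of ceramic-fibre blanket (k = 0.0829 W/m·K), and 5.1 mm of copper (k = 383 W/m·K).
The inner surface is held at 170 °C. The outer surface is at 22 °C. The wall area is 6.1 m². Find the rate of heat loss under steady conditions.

Using the resistance-network approach (series):
R_carbon steel = L/(kA) = 0.0045/(40.8×6.1) = 1.808×10^-5 K/W
R_ceramic-fibre blanket = L/(kA) = 0.09/(0.0829×6.1) = 0.178 K/W
R_copper = L/(kA) = 0.0051/(383×6.1) = 2.183×10^-6 K/W
R_total = 0.178 K/W
Q = ΔT / R_total = 148 / 0.178

Q ≈ 831 W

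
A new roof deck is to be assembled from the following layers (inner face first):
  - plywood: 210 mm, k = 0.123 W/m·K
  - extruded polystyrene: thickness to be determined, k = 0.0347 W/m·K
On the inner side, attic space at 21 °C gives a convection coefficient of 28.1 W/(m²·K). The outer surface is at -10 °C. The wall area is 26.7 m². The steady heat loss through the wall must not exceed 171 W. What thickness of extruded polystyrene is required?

L ≈ 107 mm

Thermal resistances in series:
R_inner film = 1/(h_i·A) = 1/(28.1×26.7) = 0.001333 K/W
R_plywood = L/(kA) = 0.21/(0.123×26.7) = 0.06394 K/W
Sum of the known resistances R_other = 0.06528 K/W
Required total resistance R_tot = ΔT/Q_allow = 31/171 = 0.1813 K/W
R_extruded polystyrene = R_tot − R_other = 0.116 K/W
L = R·k·A = 0.116×0.0347×26.7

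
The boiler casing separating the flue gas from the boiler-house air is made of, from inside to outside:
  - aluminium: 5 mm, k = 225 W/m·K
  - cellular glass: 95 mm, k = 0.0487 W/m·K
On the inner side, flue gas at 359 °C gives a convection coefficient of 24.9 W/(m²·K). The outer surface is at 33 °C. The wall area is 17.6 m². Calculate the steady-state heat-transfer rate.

Treating each layer as a thermal resistance in series:
R_inner film = 1/(h_i·A) = 1/(24.9×17.6) = 0.002282 K/W
R_aluminium = L/(kA) = 0.005/(225×17.6) = 1.263×10^-6 K/W
R_cellular glass = L/(kA) = 0.095/(0.0487×17.6) = 0.1108 K/W
R_total = 0.1131 K/W
Q = ΔT / R_total = 326 / 0.1131

Q ≈ 2880 W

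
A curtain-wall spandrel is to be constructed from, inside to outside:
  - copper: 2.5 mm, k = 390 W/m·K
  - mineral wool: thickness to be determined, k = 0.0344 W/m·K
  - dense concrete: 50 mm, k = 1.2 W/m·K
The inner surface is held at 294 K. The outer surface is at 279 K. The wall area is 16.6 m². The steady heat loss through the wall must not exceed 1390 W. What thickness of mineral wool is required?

L ≈ 4.73 mm

Treating each layer as a thermal resistance in series:
R_copper = L/(kA) = 0.0025/(390×16.6) = 3.862×10^-7 K/W
R_dense concrete = L/(kA) = 0.05/(1.2×16.6) = 0.00251 K/W
Sum of the known resistances R_other = 0.00251 K/W
Required total resistance R_tot = ΔT/Q_allow = 15/1390 = 0.01079 K/W
R_mineral wool = R_tot − R_other = 0.008281 K/W
L = R·k·A = 0.008281×0.0344×16.6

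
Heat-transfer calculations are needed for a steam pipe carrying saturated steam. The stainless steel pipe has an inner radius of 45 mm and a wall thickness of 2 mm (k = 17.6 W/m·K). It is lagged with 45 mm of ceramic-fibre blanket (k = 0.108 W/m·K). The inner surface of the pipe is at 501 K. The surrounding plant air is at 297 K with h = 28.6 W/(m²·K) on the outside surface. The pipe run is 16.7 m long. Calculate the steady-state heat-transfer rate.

Cylindrical conduction, so R = ln(r₂/r₁)/(2πkL) per layer, in series:
R_stainless steel pipe wall = ln(47/45)/(2π×17.6×16.7) = 2.355×10^-5 K/W
R_ceramic-fibre blanket = ln(92/47)/(2π×0.108×16.7) = 0.05927 K/W
R_outer film = 1/(h_o·2πr_oL) = 1/(28.6×2π×0.092×16.7) = 0.003622 K/W
R_total = 0.06291 K/W
Q = ΔT/R_total = 204/0.06291

Q ≈ 3240 W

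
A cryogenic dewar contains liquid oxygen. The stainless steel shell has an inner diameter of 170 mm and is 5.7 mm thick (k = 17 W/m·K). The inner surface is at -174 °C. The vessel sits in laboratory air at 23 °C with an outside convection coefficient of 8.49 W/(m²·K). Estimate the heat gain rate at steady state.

Q ≈ 172 W

For a spherical shell R = (1/r₁ − 1/r₂)/(4πk); film R = 1/(h·4πr²). In series:
R_stainless steel shell = (1/0.085 − 1/0.0907)/(4π×17) = 0.003461 K/W
R_outer film = 1/(h·4πr_o²) = 1/(8.49×4π×0.0907²) = 1.139 K/W
R_total = 1.143 K/W
Q = ΔT/R_total = 197/1.143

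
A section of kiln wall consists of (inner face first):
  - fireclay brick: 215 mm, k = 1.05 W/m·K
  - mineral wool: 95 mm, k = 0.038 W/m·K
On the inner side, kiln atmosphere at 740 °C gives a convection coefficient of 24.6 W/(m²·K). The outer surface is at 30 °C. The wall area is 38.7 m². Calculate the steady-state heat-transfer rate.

Q ≈ 10000 W

Thermal resistances in series:
R_inner film = 1/(h_i·A) = 1/(24.6×38.7) = 0.00105 K/W
R_fireclay brick = L/(kA) = 0.215/(1.05×38.7) = 0.005291 K/W
R_mineral wool = L/(kA) = 0.095/(0.038×38.7) = 0.0646 K/W
R_total = 0.07094 K/W
Q = ΔT / R_total = 710 / 0.07094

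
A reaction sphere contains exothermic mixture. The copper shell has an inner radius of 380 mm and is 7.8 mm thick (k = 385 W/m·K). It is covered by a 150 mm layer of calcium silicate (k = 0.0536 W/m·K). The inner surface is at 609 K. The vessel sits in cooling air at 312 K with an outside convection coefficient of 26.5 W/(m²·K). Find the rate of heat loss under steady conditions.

Q ≈ 275 W

Each spherical layer contributes R = (1/r_i − 1/r_o)/(4πk):
R_copper shell = (1/0.38 − 1/0.3878)/(4π×385) = 1.094×10^-5 K/W
R_calcium silicate = (1/0.3878 − 1/0.5378)/(4π×0.0536) = 1.068 K/W
R_outer film = 1/(h·4πr_o²) = 1/(26.5×4π×0.5378²) = 0.01038 K/W
R_total = 1.078 K/W
Q = ΔT/R_total = 297/1.078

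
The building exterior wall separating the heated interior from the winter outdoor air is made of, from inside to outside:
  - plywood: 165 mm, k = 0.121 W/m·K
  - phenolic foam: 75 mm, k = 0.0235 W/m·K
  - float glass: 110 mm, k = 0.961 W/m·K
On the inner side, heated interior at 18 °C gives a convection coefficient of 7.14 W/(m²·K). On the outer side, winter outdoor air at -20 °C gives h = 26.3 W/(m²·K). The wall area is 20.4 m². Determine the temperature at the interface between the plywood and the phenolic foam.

Model the wall as resistances in series:
R_inner film = 1/(h_i·A) = 1/(7.14×20.4) = 0.006865 K/W
R_plywood = L/(kA) = 0.165/(0.121×20.4) = 0.06684 K/W
R_phenolic foam = L/(kA) = 0.075/(0.0235×20.4) = 0.1564 K/W
R_float glass = L/(kA) = 0.11/(0.961×20.4) = 0.005611 K/W
R_outer film = 1/(h_o·A) = 1/(26.3×20.4) = 0.001864 K/W
R_total = 0.2376 K/W;  Q = ΔT/R_total = 38/0.2376 = 159.9 W
T_interface = T_inner − Q·ΣR(inner→interface) = 18 − 160×0.07371

T ≈ 6.21 °C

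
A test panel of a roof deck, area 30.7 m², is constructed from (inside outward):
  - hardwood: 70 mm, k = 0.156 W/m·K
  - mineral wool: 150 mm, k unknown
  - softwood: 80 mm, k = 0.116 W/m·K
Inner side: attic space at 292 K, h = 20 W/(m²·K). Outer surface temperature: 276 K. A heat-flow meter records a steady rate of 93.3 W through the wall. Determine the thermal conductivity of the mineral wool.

k ≈ 0.0368 W/(m·K)

Series thermal resistances:
R_inner film = 1/(h_i·A) = 1/(20×30.7) = 0.001629 K/W
R_hardwood = L/(kA) = 0.07/(0.156×30.7) = 0.01462 K/W
R_softwood = L/(kA) = 0.08/(0.116×30.7) = 0.02246 K/W
Sum of known resistances R_other = 0.03871 K/W
Total R = ΔT/Q = 16/93.3 = 0.1715 K/W
R_mineral wool = R_total − R_other = 0.1328 K/W
k = L/(R·A) = 0.15/(0.1328×30.7)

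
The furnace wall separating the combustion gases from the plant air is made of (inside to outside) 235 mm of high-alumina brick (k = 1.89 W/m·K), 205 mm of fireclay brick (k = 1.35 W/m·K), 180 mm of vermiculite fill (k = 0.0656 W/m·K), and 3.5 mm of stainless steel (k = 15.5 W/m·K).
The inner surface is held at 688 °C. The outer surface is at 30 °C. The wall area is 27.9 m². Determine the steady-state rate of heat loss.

Q ≈ 6080 W

Using the resistance-network approach (series):
R_high-alumina brick = L/(kA) = 0.235/(1.89×27.9) = 0.004457 K/W
R_fireclay brick = L/(kA) = 0.205/(1.35×27.9) = 0.005443 K/W
R_vermiculite fill = L/(kA) = 0.18/(0.0656×27.9) = 0.09835 K/W
R_stainless steel = L/(kA) = 0.0035/(15.5×27.9) = 8.093×10^-6 K/W
R_total = 0.1083 K/W
Q = ΔT / R_total = 658 / 0.1083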